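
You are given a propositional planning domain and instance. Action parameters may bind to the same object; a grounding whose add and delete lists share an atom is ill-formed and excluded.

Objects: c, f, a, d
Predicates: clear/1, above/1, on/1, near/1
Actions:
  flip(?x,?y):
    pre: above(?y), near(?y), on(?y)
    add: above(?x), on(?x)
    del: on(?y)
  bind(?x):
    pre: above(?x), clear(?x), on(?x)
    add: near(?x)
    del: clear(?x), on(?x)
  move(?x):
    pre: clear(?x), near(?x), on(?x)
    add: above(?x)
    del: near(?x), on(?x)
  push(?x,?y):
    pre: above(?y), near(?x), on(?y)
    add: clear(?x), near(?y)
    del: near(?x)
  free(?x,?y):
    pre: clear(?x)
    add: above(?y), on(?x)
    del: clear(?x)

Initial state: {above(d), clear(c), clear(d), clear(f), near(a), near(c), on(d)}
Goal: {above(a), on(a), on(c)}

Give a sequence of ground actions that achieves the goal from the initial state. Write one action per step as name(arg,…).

push(c,d); flip(a,d); free(c,c)

1. push(c,d)  →  {above(d), clear(c), clear(d), clear(f), near(a), near(d), on(d)}
2. flip(a,d)  →  {above(a), above(d), clear(c), clear(d), clear(f), near(a), near(d), on(a)}
3. free(c,c)  →  {above(a), above(c), above(d), clear(d), clear(f), near(a), near(d), on(a), on(c)}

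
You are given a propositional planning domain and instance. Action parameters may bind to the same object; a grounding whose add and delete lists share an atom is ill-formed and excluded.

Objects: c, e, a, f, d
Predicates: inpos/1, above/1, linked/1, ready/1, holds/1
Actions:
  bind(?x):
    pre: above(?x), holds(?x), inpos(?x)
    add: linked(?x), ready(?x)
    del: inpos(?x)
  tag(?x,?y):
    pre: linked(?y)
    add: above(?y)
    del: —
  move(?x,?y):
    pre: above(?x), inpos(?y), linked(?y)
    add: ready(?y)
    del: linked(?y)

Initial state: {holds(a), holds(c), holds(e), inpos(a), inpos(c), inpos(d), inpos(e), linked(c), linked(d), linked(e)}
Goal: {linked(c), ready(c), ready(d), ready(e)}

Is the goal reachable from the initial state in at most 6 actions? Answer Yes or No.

Yes

1. tag(c,c)  →  {above(c), holds(a), holds(c), holds(e), inpos(a), inpos(c), inpos(d), inpos(e), linked(c), linked(d), linked(e)}
2. bind(c)  →  {above(c), holds(a), holds(c), holds(e), inpos(a), inpos(d), inpos(e), linked(c), linked(d), linked(e), ready(c)}
3. move(c,e)  →  {above(c), holds(a), holds(c), holds(e), inpos(a), inpos(d), inpos(e), linked(c), linked(d), ready(c), ready(e)}
4. move(c,d)  →  {above(c), holds(a), holds(c), holds(e), inpos(a), inpos(d), inpos(e), linked(c), ready(c), ready(d), ready(e)}
optimal plan length = 4; 4 ≤ 6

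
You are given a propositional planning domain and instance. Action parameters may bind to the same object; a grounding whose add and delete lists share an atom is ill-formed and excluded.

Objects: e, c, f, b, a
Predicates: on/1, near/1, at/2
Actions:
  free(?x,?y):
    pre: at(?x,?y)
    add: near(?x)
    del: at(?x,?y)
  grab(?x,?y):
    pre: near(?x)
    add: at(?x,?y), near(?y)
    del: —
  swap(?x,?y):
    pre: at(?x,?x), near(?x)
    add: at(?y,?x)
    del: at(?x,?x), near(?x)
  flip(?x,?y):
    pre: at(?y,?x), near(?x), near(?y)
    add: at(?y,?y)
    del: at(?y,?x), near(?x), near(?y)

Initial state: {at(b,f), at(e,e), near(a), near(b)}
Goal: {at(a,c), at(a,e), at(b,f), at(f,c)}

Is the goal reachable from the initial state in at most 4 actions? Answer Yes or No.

1. grab(b,f)  →  {at(b,f), at(e,e), near(a), near(b), near(f)}
2. grab(f,c)  →  {at(b,f), at(e,e), at(f,c), near(a), near(b), near(c), near(f)}
3. grab(a,e)  →  {at(a,e), at(b,f), at(e,e), at(f,c), near(a), near(b), near(c), near(e), near(f)}
4. grab(a,c)  →  {at(a,c), at(a,e), at(b,f), at(e,e), at(f,c), near(a), near(b), near(c), near(e), near(f)}
optimal plan length = 4; 4 ≤ 4

Yes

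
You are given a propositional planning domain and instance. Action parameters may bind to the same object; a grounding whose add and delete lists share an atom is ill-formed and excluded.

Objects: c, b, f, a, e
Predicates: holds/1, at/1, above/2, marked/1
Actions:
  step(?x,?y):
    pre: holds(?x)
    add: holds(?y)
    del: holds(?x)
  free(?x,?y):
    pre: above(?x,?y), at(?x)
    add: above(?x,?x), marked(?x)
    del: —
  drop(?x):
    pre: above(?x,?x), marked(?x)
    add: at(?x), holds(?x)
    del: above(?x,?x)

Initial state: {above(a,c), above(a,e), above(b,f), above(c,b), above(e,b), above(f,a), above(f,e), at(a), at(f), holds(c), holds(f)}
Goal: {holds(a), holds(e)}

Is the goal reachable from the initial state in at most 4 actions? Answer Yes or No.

Yes

1. step(c,a)  →  {above(a,c), above(a,e), above(b,f), above(c,b), above(e,b), above(f,a), above(f,e), at(a), at(f), holds(a), holds(f)}
2. step(f,e)  →  {above(a,c), above(a,e), above(b,f), above(c,b), above(e,b), above(f,a), above(f,e), at(a), at(f), holds(a), holds(e)}
optimal plan length = 2; 2 ≤ 4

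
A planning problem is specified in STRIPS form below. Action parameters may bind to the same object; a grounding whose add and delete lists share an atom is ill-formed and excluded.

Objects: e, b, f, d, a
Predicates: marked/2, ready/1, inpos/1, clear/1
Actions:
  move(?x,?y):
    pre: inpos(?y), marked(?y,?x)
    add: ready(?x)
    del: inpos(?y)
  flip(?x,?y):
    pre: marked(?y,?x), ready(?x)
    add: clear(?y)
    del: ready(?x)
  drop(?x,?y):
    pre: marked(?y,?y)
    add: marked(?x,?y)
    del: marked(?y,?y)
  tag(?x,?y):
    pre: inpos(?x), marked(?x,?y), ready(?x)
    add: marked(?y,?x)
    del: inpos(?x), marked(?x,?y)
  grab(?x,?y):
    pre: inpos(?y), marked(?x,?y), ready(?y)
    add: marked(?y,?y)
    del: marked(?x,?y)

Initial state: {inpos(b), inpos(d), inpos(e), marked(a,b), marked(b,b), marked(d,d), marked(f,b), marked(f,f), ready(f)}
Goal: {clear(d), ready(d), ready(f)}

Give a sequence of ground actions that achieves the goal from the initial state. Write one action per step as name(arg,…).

move(b,b); move(d,d); drop(d,b); flip(b,d)

1. move(b,b)  →  {inpos(d), inpos(e), marked(a,b), marked(b,b), marked(d,d), marked(f,b), marked(f,f), ready(b), ready(f)}
2. move(d,d)  →  {inpos(e), marked(a,b), marked(b,b), marked(d,d), marked(f,b), marked(f,f), ready(b), ready(d), ready(f)}
3. drop(d,b)  →  {inpos(e), marked(a,b), marked(d,b), marked(d,d), marked(f,b), marked(f,f), ready(b), ready(d), ready(f)}
4. flip(b,d)  →  {clear(d), inpos(e), marked(a,b), marked(d,b), marked(d,d), marked(f,b), marked(f,f), ready(d), ready(f)}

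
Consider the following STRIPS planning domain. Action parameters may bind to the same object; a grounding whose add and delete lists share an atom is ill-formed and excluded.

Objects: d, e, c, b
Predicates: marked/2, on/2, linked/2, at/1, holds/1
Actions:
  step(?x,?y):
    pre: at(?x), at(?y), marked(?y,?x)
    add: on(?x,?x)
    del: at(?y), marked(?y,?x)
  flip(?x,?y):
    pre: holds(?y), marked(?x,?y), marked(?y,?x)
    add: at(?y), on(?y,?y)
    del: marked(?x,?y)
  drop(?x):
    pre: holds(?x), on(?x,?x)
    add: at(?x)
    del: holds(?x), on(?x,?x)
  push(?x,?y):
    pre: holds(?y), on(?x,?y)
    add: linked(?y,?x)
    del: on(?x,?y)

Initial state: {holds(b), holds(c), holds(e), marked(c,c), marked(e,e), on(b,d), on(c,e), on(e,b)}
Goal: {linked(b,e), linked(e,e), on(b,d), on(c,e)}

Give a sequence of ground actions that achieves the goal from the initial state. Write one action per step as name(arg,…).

flip(e,e); push(e,e); push(e,b)

1. flip(e,e)  →  {at(e), holds(b), holds(c), holds(e), marked(c,c), on(b,d), on(c,e), on(e,b), on(e,e)}
2. push(e,e)  →  {at(e), holds(b), holds(c), holds(e), linked(e,e), marked(c,c), on(b,d), on(c,e), on(e,b)}
3. push(e,b)  →  {at(e), holds(b), holds(c), holds(e), linked(b,e), linked(e,e), marked(c,c), on(b,d), on(c,e)}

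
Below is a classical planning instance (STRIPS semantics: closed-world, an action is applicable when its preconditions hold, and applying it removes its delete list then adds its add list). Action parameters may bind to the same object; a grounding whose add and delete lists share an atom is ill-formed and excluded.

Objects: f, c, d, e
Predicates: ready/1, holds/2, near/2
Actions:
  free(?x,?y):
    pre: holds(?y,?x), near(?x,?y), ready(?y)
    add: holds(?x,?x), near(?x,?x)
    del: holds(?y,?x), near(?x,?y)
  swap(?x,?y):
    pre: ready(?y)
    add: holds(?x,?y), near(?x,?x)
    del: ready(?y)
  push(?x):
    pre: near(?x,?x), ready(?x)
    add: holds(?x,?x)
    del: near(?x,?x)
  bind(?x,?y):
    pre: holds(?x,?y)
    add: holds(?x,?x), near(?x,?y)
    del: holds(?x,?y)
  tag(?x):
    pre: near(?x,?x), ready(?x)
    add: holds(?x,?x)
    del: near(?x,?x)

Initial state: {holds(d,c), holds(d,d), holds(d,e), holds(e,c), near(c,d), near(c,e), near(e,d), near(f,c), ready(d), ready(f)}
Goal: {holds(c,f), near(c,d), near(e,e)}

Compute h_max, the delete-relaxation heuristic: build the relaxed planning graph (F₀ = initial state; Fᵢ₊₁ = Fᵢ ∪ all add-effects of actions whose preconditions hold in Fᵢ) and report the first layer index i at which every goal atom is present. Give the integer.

F0 = init (10 atoms)
F1 = F0 ∪ {holds(c,c), holds(c,d), holds(c,f), holds(d,f), holds(e,d), holds(e,e), holds(e,f), holds(f,d), holds(f,f), near(c,c), near(d,c), near(d,d), near(d,e), near(e,c), near(e,e), near(f,f)}  (26 atoms)
goal ⊆ F1  ⇒  h_max = 1

1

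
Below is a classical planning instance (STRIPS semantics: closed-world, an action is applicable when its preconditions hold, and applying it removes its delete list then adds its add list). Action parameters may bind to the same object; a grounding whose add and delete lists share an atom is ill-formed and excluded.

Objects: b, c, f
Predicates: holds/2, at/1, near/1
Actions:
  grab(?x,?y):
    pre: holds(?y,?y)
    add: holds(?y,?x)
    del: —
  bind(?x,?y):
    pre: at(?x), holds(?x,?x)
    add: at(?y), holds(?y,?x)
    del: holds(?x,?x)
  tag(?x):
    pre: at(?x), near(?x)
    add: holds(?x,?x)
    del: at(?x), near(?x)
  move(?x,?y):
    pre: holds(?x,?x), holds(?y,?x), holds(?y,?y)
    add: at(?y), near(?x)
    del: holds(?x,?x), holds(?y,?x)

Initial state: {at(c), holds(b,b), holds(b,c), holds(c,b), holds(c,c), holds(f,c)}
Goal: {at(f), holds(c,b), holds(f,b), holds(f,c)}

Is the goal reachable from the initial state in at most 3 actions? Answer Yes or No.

Yes

1. bind(c,b)  →  {at(b), at(c), holds(b,b), holds(b,c), holds(c,b), holds(f,c)}
2. bind(b,f)  →  {at(b), at(c), at(f), holds(b,c), holds(c,b), holds(f,b), holds(f,c)}
optimal plan length = 2; 2 ≤ 3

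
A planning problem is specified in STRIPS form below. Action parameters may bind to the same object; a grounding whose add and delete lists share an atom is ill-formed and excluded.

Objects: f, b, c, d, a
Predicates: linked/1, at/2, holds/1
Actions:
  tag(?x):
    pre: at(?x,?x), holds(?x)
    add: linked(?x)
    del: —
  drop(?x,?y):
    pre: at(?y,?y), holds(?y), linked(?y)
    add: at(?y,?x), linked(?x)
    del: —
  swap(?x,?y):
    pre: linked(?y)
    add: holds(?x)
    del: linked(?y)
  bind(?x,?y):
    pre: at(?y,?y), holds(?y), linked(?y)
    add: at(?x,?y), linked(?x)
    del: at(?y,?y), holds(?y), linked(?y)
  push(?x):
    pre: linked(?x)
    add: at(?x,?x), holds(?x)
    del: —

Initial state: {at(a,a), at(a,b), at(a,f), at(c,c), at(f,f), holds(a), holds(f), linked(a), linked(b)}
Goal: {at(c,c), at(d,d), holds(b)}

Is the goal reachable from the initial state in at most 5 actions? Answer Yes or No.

1. drop(d,a)  →  {at(a,a), at(a,b), at(a,d), at(a,f), at(c,c), at(f,f), holds(a), holds(f), linked(a), linked(b), linked(d)}
2. swap(b,b)  →  {at(a,a), at(a,b), at(a,d), at(a,f), at(c,c), at(f,f), holds(a), holds(b), holds(f), linked(a), linked(d)}
3. push(d)  →  {at(a,a), at(a,b), at(a,d), at(a,f), at(c,c), at(d,d), at(f,f), holds(a), holds(b), holds(d), holds(f), linked(a), linked(d)}
optimal plan length = 3; 3 ≤ 5

Yes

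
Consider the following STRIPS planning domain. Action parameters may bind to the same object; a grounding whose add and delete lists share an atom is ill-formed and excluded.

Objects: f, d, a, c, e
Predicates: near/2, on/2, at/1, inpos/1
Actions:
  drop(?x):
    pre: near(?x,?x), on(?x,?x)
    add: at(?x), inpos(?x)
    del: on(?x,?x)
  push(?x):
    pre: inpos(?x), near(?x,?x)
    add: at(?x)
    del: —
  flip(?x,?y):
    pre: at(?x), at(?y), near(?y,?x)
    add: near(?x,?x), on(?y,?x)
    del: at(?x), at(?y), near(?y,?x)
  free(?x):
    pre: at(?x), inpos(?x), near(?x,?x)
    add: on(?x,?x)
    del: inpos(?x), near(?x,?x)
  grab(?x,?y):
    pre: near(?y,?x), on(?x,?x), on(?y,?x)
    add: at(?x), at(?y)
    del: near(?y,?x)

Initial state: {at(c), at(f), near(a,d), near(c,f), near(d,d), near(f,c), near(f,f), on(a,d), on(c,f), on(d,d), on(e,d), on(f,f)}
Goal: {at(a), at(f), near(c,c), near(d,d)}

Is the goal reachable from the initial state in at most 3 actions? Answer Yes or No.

1. flip(c,f)  →  {near(a,d), near(c,c), near(c,f), near(d,d), near(f,f), on(a,d), on(c,f), on(d,d), on(e,d), on(f,c), on(f,f)}
2. drop(f)  →  {at(f), inpos(f), near(a,d), near(c,c), near(c,f), near(d,d), near(f,f), on(a,d), on(c,f), on(d,d), on(e,d), on(f,c)}
3. grab(d,a)  →  {at(a), at(d), at(f), inpos(f), near(c,c), near(c,f), near(d,d), near(f,f), on(a,d), on(c,f), on(d,d), on(e,d), on(f,c)}
optimal plan length = 3; 3 ≤ 3

Yes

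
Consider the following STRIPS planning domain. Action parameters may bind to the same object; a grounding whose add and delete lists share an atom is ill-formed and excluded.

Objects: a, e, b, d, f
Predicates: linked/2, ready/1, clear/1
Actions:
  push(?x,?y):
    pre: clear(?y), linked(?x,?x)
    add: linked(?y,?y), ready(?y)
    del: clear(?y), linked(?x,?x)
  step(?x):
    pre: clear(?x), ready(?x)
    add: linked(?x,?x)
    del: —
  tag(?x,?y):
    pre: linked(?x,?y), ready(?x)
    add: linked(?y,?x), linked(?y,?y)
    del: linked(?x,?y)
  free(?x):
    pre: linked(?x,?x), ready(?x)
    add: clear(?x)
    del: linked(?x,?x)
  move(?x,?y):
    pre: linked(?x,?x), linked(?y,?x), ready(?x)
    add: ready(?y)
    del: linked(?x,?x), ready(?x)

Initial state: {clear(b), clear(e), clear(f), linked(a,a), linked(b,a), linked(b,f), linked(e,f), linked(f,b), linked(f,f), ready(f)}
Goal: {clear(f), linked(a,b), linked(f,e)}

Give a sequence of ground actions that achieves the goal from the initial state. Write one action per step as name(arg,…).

1. push(a,e)  →  {clear(b), clear(f), linked(b,a), linked(b,f), linked(e,e), linked(e,f), linked(f,b), linked(f,f), ready(e), ready(f)}
2. push(e,b)  →  {clear(f), linked(b,a), linked(b,b), linked(b,f), linked(e,f), linked(f,b), linked(f,f), ready(b), ready(e), ready(f)}
3. tag(e,f)  →  {clear(f), linked(b,a), linked(b,b), linked(b,f), linked(f,b), linked(f,e), linked(f,f), ready(b), ready(e), ready(f)}
4. tag(b,a)  →  {clear(f), linked(a,a), linked(a,b), linked(b,b), linked(b,f), linked(f,b), linked(f,e), linked(f,f), ready(b), ready(e), ready(f)}

push(a,e); push(e,b); tag(e,f); tag(b,a)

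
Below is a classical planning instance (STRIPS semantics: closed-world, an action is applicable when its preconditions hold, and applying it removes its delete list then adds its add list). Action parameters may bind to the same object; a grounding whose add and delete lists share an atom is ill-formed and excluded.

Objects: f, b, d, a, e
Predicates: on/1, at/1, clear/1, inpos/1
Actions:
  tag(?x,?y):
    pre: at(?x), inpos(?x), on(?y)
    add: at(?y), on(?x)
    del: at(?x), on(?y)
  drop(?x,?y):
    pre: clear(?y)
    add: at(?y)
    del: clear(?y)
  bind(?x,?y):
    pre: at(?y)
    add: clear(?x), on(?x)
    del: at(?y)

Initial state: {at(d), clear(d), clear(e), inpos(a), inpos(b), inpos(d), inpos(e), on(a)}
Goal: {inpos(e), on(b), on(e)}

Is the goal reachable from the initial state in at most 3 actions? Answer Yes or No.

Yes

1. drop(f,e)  →  {at(d), at(e), clear(d), inpos(a), inpos(b), inpos(d), inpos(e), on(a)}
2. tag(e,a)  →  {at(a), at(d), clear(d), inpos(a), inpos(b), inpos(d), inpos(e), on(e)}
3. bind(b,d)  →  {at(a), clear(b), clear(d), inpos(a), inpos(b), inpos(d), inpos(e), on(b), on(e)}
optimal plan length = 3; 3 ≤ 3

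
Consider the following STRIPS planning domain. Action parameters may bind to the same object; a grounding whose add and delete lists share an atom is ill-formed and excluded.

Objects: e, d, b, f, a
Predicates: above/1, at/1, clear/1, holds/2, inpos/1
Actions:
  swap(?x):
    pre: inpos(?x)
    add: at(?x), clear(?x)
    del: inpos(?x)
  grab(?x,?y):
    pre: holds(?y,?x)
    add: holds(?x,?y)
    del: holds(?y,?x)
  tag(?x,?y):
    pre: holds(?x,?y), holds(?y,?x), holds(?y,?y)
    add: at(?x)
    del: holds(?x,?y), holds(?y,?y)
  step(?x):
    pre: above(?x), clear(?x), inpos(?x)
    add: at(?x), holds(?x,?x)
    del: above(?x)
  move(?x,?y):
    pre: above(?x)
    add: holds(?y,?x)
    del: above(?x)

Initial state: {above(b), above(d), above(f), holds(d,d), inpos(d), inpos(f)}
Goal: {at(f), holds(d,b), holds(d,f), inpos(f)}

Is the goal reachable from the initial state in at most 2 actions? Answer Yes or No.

No

1. move(d,f)  →  {above(b), above(f), holds(d,d), holds(f,d), inpos(d), inpos(f)}
2. move(b,d)  →  {above(f), holds(d,b), holds(d,d), holds(f,d), inpos(d), inpos(f)}
3. move(f,d)  →  {holds(d,b), holds(d,d), holds(d,f), holds(f,d), inpos(d), inpos(f)}
4. tag(f,d)  →  {at(f), holds(d,b), holds(d,f), inpos(d), inpos(f)}
optimal plan length = 4; 4 > 2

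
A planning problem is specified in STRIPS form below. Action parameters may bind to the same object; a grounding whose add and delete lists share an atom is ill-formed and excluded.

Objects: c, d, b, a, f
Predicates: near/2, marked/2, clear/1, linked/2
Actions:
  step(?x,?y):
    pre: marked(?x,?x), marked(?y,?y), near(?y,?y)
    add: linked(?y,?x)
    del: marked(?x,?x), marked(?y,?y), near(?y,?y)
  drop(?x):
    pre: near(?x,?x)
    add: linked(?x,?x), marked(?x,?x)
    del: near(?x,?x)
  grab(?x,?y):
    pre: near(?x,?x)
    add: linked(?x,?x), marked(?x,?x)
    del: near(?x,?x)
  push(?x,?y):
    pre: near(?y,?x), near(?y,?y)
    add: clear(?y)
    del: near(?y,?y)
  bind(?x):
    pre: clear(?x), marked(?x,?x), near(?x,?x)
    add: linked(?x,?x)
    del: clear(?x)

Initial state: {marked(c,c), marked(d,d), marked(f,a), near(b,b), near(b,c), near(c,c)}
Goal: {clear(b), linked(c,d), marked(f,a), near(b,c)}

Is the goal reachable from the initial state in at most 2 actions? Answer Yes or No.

Yes

1. step(d,c)  →  {linked(c,d), marked(f,a), near(b,b), near(b,c)}
2. push(c,b)  →  {clear(b), linked(c,d), marked(f,a), near(b,c)}
optimal plan length = 2; 2 ≤ 2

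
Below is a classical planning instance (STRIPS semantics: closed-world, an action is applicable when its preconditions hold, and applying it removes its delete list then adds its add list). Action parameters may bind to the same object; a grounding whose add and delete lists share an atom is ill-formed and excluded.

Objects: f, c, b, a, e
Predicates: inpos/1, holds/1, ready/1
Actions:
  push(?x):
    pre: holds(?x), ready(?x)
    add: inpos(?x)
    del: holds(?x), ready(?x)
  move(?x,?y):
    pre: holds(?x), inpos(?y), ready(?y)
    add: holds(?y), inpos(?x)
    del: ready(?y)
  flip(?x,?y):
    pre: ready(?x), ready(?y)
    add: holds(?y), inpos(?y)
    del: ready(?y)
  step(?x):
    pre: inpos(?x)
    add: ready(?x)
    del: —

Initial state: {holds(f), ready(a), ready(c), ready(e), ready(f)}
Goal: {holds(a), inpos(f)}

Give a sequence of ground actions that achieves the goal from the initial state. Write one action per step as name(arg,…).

push(f); flip(c,a)

1. push(f)  →  {inpos(f), ready(a), ready(c), ready(e)}
2. flip(c,a)  →  {holds(a), inpos(a), inpos(f), ready(c), ready(e)}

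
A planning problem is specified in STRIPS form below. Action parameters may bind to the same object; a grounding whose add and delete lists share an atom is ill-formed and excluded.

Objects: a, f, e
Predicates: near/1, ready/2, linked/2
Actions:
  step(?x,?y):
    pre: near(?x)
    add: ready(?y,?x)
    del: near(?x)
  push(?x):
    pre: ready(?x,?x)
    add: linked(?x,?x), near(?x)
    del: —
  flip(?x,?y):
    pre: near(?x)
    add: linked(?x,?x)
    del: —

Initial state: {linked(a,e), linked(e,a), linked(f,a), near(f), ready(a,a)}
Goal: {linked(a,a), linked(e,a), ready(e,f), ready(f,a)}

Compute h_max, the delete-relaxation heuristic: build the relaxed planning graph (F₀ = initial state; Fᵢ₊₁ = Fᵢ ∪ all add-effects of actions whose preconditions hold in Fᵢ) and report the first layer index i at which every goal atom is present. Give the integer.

F0 = init (5 atoms)
F1 = F0 ∪ {linked(a,a), linked(f,f), near(a), ready(a,f), ready(e,f), ready(f,f)}  (11 atoms)
F2 = F1 ∪ {ready(e,a), ready(f,a)}  (13 atoms)
goal ⊆ F2  ⇒  h_max = 2

2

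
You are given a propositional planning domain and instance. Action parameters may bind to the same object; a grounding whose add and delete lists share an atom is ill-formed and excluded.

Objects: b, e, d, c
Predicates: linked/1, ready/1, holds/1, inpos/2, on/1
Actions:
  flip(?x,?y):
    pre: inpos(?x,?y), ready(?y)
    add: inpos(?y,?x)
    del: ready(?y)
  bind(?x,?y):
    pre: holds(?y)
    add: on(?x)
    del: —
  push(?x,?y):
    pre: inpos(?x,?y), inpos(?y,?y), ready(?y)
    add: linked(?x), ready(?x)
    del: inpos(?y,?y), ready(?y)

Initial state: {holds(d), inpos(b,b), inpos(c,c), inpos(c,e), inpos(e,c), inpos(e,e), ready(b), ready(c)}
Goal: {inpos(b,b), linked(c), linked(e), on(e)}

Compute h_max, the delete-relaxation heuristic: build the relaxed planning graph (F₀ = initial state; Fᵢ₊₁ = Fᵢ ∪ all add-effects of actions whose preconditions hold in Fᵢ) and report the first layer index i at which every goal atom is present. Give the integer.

2

F0 = init (8 atoms)
F1 = F0 ∪ {linked(e), on(b), on(c), on(d), on(e), ready(e)}  (14 atoms)
F2 = F1 ∪ {linked(c)}  (15 atoms)
goal ⊆ F2  ⇒  h_max = 2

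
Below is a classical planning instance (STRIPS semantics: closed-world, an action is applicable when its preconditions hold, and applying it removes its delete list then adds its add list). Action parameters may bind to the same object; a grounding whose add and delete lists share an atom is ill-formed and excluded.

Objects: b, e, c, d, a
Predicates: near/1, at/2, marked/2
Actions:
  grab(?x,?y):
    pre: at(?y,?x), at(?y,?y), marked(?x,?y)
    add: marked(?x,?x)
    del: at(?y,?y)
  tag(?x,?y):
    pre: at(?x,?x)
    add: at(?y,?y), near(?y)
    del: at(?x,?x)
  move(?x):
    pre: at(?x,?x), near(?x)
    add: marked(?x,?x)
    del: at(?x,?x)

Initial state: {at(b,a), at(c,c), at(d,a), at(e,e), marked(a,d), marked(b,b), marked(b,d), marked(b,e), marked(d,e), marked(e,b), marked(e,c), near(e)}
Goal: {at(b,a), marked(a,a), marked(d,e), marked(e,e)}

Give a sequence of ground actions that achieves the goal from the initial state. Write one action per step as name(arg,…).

tag(c,d); grab(a,d); move(e)

1. tag(c,d)  →  {at(b,a), at(d,a), at(d,d), at(e,e), marked(a,d), marked(b,b), marked(b,d), marked(b,e), marked(d,e), marked(e,b), marked(e,c), near(d), near(e)}
2. grab(a,d)  →  {at(b,a), at(d,a), at(e,e), marked(a,a), marked(a,d), marked(b,b), marked(b,d), marked(b,e), marked(d,e), marked(e,b), marked(e,c), near(d), near(e)}
3. move(e)  →  {at(b,a), at(d,a), marked(a,a), marked(a,d), marked(b,b), marked(b,d), marked(b,e), marked(d,e), marked(e,b), marked(e,c), marked(e,e), near(d), near(e)}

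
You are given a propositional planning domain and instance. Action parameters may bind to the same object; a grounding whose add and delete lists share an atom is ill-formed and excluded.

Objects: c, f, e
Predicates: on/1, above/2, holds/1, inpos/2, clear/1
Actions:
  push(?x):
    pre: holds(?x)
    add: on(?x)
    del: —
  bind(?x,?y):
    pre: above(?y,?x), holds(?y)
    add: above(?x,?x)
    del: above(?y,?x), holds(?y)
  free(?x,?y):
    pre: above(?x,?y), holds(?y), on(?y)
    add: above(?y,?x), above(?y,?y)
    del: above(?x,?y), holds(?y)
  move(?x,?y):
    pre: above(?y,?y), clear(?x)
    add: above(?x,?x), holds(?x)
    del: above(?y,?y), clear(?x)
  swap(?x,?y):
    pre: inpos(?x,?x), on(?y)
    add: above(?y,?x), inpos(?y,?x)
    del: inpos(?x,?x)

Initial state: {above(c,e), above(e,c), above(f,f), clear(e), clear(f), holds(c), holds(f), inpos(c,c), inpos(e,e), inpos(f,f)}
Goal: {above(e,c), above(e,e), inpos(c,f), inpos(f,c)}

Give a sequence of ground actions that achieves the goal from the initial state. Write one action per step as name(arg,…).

push(c); push(f); bind(e,c); swap(c,f); swap(f,c)

1. push(c)  →  {above(c,e), above(e,c), above(f,f), clear(e), clear(f), holds(c), holds(f), inpos(c,c), inpos(e,e), inpos(f,f), on(c)}
2. push(f)  →  {above(c,e), above(e,c), above(f,f), clear(e), clear(f), holds(c), holds(f), inpos(c,c), inpos(e,e), inpos(f,f), on(c), on(f)}
3. bind(e,c)  →  {above(e,c), above(e,e), above(f,f), clear(e), clear(f), holds(f), inpos(c,c), inpos(e,e), inpos(f,f), on(c), on(f)}
4. swap(c,f)  →  {above(e,c), above(e,e), above(f,c), above(f,f), clear(e), clear(f), holds(f), inpos(e,e), inpos(f,c), inpos(f,f), on(c), on(f)}
5. swap(f,c)  →  {above(c,f), above(e,c), above(e,e), above(f,c), above(f,f), clear(e), clear(f), holds(f), inpos(c,f), inpos(e,e), inpos(f,c), on(c), on(f)}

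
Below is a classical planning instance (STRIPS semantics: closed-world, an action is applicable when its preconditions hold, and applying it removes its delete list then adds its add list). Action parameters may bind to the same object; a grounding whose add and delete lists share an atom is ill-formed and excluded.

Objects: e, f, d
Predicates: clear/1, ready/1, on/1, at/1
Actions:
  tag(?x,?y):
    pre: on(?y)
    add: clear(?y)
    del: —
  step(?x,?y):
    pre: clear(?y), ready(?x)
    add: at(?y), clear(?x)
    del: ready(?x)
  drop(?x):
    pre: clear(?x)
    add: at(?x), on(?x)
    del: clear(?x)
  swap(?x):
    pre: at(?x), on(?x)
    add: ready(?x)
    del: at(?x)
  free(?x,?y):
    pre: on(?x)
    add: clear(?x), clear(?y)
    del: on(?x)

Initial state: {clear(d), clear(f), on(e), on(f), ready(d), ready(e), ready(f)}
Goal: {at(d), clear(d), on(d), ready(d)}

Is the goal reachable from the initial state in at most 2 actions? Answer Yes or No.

1. drop(d)  →  {at(d), clear(f), on(d), on(e), on(f), ready(d), ready(e), ready(f)}
2. tag(e,d)  →  {at(d), clear(d), clear(f), on(d), on(e), on(f), ready(d), ready(e), ready(f)}
optimal plan length = 2; 2 ≤ 2

Yes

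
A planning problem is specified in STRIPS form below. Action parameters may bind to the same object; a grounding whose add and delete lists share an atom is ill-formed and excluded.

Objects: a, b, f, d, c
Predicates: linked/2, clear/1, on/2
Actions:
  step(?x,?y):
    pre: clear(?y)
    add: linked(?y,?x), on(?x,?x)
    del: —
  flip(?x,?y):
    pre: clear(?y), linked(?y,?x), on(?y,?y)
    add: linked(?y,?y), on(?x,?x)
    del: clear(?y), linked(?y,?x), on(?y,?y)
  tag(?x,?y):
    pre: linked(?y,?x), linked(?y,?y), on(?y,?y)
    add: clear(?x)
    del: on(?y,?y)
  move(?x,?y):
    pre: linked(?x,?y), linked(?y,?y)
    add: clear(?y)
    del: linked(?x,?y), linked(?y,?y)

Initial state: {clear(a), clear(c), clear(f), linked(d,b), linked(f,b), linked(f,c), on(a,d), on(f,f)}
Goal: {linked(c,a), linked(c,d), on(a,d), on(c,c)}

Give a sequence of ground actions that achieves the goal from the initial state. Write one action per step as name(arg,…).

step(a,c); step(d,c); step(c,a)

1. step(a,c)  →  {clear(a), clear(c), clear(f), linked(c,a), linked(d,b), linked(f,b), linked(f,c), on(a,a), on(a,d), on(f,f)}
2. step(d,c)  →  {clear(a), clear(c), clear(f), linked(c,a), linked(c,d), linked(d,b), linked(f,b), linked(f,c), on(a,a), on(a,d), on(d,d), on(f,f)}
3. step(c,a)  →  {clear(a), clear(c), clear(f), linked(a,c), linked(c,a), linked(c,d), linked(d,b), linked(f,b), linked(f,c), on(a,a), on(a,d), on(c,c), on(d,d), on(f,f)}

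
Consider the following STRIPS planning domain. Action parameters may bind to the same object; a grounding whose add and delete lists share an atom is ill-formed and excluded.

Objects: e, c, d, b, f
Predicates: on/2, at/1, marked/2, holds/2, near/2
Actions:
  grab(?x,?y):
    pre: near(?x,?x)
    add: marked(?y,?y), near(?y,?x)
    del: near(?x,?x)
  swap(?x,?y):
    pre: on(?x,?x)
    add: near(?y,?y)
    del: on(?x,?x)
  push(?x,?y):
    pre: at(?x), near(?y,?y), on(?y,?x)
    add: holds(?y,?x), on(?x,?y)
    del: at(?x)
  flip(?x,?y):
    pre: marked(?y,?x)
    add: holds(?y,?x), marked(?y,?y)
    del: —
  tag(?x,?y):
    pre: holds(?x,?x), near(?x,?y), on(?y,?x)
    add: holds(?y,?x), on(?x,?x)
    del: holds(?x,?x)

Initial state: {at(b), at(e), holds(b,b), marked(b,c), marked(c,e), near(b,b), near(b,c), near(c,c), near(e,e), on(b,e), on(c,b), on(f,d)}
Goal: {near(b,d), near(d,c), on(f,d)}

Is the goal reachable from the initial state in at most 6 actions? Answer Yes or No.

Yes

1. grab(c,d)  →  {at(b), at(e), holds(b,b), marked(b,c), marked(c,e), marked(d,d), near(b,b), near(b,c), near(d,c), near(e,e), on(b,e), on(c,b), on(f,d)}
2. tag(b,c)  →  {at(b), at(e), holds(c,b), marked(b,c), marked(c,e), marked(d,d), near(b,b), near(b,c), near(d,c), near(e,e), on(b,b), on(b,e), on(c,b), on(f,d)}
3. swap(b,d)  →  {at(b), at(e), holds(c,b), marked(b,c), marked(c,e), marked(d,d), near(b,b), near(b,c), near(d,c), near(d,d), near(e,e), on(b,e), on(c,b), on(f,d)}
4. grab(d,b)  →  {at(b), at(e), holds(c,b), marked(b,b), marked(b,c), marked(c,e), marked(d,d), near(b,b), near(b,c), near(b,d), near(d,c), near(e,e), on(b,e), on(c,b), on(f,d)}
optimal plan length = 4; 4 ≤ 6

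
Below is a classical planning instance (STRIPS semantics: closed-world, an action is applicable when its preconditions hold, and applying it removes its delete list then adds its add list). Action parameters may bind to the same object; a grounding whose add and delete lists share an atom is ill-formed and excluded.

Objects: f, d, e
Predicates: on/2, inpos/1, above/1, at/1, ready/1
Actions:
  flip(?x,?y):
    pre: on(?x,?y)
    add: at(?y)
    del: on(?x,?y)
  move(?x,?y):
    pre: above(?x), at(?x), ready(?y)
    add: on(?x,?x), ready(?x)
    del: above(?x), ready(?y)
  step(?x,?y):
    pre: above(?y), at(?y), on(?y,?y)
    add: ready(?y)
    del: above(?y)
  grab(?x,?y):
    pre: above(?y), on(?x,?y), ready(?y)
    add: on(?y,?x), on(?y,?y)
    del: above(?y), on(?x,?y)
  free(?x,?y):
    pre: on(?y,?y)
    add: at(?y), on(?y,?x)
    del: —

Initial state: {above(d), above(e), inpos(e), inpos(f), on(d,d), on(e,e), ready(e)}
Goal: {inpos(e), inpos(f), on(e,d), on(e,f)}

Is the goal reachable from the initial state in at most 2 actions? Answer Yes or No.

1. free(f,e)  →  {above(d), above(e), at(e), inpos(e), inpos(f), on(d,d), on(e,e), on(e,f), ready(e)}
2. free(d,e)  →  {above(d), above(e), at(e), inpos(e), inpos(f), on(d,d), on(e,d), on(e,e), on(e,f), ready(e)}
optimal plan length = 2; 2 ≤ 2

Yes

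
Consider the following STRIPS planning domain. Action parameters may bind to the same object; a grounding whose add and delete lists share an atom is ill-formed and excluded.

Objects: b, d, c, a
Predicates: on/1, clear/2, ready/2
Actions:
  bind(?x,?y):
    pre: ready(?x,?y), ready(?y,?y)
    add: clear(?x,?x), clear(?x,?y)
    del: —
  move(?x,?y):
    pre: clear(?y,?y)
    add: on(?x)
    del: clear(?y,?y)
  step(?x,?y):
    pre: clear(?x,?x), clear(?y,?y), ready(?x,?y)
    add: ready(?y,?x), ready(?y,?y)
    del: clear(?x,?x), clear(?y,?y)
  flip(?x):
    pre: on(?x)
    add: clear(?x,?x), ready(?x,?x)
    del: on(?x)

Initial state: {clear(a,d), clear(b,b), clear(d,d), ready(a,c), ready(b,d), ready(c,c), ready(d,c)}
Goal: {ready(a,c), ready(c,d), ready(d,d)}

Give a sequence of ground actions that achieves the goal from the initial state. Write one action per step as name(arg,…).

1. bind(c,c)  →  {clear(a,d), clear(b,b), clear(c,c), clear(d,d), ready(a,c), ready(b,d), ready(c,c), ready(d,c)}
2. move(d,b)  →  {clear(a,d), clear(c,c), clear(d,d), on(d), ready(a,c), ready(b,d), ready(c,c), ready(d,c)}
3. step(d,c)  →  {clear(a,d), on(d), ready(a,c), ready(b,d), ready(c,c), ready(c,d), ready(d,c)}
4. flip(d)  →  {clear(a,d), clear(d,d), ready(a,c), ready(b,d), ready(c,c), ready(c,d), ready(d,c), ready(d,d)}

bind(c,c); move(d,b); step(d,c); flip(d)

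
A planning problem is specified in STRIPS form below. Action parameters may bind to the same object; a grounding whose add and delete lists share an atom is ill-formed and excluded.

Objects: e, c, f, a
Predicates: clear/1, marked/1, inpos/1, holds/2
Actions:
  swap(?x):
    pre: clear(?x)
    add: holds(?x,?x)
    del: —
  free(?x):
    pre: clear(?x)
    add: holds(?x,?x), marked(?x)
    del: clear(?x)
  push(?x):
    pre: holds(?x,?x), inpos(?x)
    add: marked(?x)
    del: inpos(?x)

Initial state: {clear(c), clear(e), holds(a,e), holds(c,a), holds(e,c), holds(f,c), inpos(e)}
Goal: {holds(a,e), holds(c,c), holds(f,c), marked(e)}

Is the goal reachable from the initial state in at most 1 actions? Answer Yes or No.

No

1. swap(c)  →  {clear(c), clear(e), holds(a,e), holds(c,a), holds(c,c), holds(e,c), holds(f,c), inpos(e)}
2. free(e)  →  {clear(c), holds(a,e), holds(c,a), holds(c,c), holds(e,c), holds(e,e), holds(f,c), inpos(e), marked(e)}
optimal plan length = 2; 2 > 1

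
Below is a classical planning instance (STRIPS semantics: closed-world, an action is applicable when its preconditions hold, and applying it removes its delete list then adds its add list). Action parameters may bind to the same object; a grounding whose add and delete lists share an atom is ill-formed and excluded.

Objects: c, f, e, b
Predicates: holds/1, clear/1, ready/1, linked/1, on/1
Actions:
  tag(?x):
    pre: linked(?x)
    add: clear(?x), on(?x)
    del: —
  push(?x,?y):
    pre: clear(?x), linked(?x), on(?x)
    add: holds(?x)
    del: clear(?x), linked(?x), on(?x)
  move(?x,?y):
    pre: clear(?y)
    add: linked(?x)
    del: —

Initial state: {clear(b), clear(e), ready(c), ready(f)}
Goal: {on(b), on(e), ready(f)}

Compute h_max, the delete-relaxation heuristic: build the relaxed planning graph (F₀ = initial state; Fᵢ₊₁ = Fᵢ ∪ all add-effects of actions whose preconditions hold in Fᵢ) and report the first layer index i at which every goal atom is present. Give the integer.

F0 = init (4 atoms)
F1 = F0 ∪ {linked(b), linked(c), linked(e), linked(f)}  (8 atoms)
F2 = F1 ∪ {clear(c), clear(f), on(b), on(c), on(e), on(f)}  (14 atoms)
goal ⊆ F2  ⇒  h_max = 2

2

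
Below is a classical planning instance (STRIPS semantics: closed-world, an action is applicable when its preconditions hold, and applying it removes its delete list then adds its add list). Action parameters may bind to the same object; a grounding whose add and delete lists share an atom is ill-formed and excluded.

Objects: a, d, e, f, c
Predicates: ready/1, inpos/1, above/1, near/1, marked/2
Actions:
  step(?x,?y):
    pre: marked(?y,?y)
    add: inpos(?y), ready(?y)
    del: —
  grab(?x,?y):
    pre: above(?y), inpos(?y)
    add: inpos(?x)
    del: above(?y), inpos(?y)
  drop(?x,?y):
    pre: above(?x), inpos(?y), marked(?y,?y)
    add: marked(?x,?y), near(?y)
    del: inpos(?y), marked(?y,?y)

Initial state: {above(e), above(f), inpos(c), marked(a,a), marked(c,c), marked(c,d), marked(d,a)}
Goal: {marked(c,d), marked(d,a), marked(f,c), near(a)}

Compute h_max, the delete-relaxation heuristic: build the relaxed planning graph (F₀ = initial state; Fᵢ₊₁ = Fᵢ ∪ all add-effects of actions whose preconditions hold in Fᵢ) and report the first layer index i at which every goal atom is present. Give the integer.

2

F0 = init (7 atoms)
F1 = F0 ∪ {inpos(a), marked(e,c), marked(f,c), near(c), ready(a), ready(c)}  (13 atoms)
F2 = F1 ∪ {marked(e,a), marked(f,a), near(a)}  (16 atoms)
goal ⊆ F2  ⇒  h_max = 2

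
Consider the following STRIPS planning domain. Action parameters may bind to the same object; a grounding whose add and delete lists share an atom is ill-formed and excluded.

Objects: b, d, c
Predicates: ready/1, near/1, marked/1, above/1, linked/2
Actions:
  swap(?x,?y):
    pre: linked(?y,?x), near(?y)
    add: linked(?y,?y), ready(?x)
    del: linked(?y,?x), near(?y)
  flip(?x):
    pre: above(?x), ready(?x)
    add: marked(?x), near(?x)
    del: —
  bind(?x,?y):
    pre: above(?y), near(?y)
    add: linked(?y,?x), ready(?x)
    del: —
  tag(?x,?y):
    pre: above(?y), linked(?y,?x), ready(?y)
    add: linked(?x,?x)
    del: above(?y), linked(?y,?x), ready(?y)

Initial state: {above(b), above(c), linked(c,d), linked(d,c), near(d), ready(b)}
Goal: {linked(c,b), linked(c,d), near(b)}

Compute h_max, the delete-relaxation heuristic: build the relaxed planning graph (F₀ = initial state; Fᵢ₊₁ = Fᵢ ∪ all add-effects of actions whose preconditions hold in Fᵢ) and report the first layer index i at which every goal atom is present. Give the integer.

F0 = init (6 atoms)
F1 = F0 ∪ {linked(d,d), marked(b), near(b), ready(c)}  (10 atoms)
F2 = F1 ∪ {linked(b,b), linked(b,c), linked(b,d), marked(c), near(c), ready(d)}  (16 atoms)
F3 = F2 ∪ {linked(c,b), linked(c,c)}  (18 atoms)
goal ⊆ F3  ⇒  h_max = 3

3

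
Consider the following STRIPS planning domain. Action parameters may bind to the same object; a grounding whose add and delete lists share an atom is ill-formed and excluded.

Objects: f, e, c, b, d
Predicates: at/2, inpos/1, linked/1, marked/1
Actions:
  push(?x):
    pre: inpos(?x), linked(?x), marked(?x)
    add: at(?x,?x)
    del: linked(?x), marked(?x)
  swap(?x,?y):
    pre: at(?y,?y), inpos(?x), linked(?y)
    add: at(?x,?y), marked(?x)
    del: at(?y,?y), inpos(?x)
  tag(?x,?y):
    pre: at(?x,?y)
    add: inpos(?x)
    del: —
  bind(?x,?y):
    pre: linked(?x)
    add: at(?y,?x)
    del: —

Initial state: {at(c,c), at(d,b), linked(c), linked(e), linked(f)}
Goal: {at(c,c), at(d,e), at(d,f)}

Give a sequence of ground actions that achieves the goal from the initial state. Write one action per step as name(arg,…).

1. bind(f,d)  →  {at(c,c), at(d,b), at(d,f), linked(c), linked(e), linked(f)}
2. bind(e,d)  →  {at(c,c), at(d,b), at(d,e), at(d,f), linked(c), linked(e), linked(f)}

bind(f,d); bind(e,d)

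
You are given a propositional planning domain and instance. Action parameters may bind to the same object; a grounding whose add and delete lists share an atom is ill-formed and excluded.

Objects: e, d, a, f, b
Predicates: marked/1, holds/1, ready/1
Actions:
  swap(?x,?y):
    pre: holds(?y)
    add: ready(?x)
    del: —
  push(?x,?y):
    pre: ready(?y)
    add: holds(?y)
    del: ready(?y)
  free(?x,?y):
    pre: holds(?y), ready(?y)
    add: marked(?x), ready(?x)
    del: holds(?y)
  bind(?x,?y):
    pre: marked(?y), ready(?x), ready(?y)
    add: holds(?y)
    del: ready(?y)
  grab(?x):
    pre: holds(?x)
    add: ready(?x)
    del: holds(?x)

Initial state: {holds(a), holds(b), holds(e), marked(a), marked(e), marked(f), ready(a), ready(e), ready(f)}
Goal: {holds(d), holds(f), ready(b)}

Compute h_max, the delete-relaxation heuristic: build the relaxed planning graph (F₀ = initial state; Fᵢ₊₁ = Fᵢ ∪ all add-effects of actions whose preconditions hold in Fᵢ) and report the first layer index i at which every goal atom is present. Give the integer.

F0 = init (9 atoms)
F1 = F0 ∪ {holds(f), marked(b), marked(d), ready(b), ready(d)}  (14 atoms)
F2 = F1 ∪ {holds(d)}  (15 atoms)
goal ⊆ F2  ⇒  h_max = 2

2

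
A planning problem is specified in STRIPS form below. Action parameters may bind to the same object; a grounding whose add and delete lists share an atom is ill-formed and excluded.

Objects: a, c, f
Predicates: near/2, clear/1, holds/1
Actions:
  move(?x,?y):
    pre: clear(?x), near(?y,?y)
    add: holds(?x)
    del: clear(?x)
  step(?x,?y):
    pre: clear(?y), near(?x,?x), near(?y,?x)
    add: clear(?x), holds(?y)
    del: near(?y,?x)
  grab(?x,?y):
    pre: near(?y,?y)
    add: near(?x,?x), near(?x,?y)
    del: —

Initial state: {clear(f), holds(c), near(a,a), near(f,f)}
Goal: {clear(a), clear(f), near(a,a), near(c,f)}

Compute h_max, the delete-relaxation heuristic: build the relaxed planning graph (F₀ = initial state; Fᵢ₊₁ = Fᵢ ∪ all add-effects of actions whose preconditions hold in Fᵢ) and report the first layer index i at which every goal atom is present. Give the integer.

F0 = init (4 atoms)
F1 = F0 ∪ {holds(f), near(a,f), near(c,a), near(c,c), near(c,f), near(f,a)}  (10 atoms)
F2 = F1 ∪ {clear(a), near(a,c), near(f,c)}  (13 atoms)
goal ⊆ F2  ⇒  h_max = 2

2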